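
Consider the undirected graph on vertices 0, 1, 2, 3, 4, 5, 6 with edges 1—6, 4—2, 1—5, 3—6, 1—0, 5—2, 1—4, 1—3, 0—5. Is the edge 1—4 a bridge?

After removing 1—4, the path 1-5-2-4 still connects them, so the edge is not a bridge.

No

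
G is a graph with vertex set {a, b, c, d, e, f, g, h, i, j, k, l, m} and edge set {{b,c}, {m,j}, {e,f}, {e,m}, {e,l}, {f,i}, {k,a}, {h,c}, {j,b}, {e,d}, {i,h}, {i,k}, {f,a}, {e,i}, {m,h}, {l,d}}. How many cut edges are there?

The edges on the cycle e-l-d-e are not bridges since each lies on that cycle.
Every edge lies on some cycle, so there are no bridges.

0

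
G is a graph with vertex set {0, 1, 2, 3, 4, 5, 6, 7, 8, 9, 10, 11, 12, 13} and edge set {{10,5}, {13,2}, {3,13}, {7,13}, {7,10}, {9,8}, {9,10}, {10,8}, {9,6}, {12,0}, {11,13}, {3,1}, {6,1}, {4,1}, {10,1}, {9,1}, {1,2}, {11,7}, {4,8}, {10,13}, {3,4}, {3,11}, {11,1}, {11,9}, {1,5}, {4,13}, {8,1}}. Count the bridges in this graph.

1

The edges on the cycle 11-7-10-9-11 are not bridges since each lies on that cycle.
But removing 12—0 disconnects 12 from 0 — this is a bridge.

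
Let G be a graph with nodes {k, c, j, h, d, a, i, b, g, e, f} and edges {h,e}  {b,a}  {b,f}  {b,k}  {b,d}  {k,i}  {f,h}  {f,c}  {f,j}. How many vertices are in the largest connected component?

10

g is isolated — a component by itself.
Starting from a we can reach a, b, c, d, e, f, h, i, j, k. That is one component of size 10.
The largest has 10 vertices.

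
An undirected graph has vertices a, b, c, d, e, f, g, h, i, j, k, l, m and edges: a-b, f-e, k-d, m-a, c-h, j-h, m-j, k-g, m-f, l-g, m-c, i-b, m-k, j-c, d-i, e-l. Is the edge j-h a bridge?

After removing j-h, the path j-c-h still connects them, so the edge is not a bridge.

No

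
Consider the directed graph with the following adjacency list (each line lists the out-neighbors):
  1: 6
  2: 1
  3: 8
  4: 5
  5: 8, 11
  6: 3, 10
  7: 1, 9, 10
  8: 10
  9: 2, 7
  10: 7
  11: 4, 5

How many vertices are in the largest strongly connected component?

{1, 2, 3, 6, 7, 8, 9, 10} are all mutually reachable — one SCC of size 8.
{4, 5, 11} are all mutually reachable — one SCC of size 3.
The largest has 8 vertices.

8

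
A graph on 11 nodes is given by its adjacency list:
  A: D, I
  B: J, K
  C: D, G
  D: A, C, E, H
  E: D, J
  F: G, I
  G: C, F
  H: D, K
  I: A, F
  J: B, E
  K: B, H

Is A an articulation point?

No

Deleting A leaves 1 component (was 1) (its neighbors D, I remain connected to each other), so A is not a cut vertex.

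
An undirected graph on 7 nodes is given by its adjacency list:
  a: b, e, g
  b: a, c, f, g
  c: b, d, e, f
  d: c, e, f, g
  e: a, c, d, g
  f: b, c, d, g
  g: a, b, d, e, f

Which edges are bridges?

The edges on the cycle c-d-g-a-b-c are not bridges since each lies on that cycle.
Every edge lies on some cycle, so there are no bridges.

none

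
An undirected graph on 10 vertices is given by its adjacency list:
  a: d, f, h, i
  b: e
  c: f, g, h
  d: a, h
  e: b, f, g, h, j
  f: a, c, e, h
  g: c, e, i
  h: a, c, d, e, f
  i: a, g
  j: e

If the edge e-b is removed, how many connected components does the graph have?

Before removal there is 1 component.
e-b is a bridge — removing it separates e's side from b's side.
After removal: 2 components.

2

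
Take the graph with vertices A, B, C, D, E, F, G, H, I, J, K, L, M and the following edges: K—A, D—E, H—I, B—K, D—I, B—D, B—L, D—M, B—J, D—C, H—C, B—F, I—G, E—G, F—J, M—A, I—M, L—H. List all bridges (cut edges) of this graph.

none

The edges on the cycle B-F-J-B are not bridges since each lies on that cycle.
Every edge lies on some cycle, so there are no bridges.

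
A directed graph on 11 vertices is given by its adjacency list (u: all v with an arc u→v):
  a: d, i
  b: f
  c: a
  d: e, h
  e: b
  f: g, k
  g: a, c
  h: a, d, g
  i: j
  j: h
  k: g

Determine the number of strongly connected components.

1

{a, b, c, d, e, f, g, h, i, j, k} are all mutually reachable — one SCC of size 11.
That gives 1 strongly connected component.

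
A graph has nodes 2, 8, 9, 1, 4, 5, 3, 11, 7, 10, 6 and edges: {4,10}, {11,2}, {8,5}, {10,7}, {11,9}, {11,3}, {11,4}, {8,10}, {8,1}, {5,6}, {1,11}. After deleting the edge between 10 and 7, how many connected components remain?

2

Before removal there is 1 component.
10–7 is a bridge — removing it separates 10's side from 7's side.
After removal: 2 components.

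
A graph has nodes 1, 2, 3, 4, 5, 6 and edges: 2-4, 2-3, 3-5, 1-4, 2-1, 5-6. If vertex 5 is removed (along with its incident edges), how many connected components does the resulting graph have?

2

With 5 gone, the remaining components are: {6}; {1, 2, 3, 4}.
That is 2 components.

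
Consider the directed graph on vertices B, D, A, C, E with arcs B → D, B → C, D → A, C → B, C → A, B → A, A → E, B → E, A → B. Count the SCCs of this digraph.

2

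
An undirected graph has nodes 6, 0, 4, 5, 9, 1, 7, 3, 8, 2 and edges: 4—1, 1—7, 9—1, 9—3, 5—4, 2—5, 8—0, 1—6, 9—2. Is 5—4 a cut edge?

After removing 5—4, the path 5-2-9-1-4 still connects them, so the edge is not a bridge.

No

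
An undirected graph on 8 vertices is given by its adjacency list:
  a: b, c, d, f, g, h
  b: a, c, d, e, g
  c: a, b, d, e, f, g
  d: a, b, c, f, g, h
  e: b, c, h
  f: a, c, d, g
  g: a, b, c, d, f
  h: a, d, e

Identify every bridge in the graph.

The edges on the cycle b-d-c-f-a-h-e-b are not bridges since each lies on that cycle.
Every edge lies on some cycle, so there are no bridges.

none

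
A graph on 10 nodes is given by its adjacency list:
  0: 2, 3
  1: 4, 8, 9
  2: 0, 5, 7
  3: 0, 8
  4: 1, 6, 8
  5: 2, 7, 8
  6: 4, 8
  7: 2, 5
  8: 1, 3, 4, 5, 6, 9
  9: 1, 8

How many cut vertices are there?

Removing 8 increases the component count from 1 to 2, so 8 is a cut vertex.
By contrast removing 5 leaves 1 component; it is not a cut vertex. No other vertex is a cut vertex either.

1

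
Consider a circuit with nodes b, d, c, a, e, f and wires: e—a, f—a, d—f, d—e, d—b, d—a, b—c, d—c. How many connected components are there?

Starting from a we can reach a, b, c, d, e, f. That is one component of size 6.
Total: 1 component.

1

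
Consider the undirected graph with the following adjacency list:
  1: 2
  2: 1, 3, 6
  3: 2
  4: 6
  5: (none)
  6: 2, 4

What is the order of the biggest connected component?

5

5 is isolated — a component by itself.
Starting from 1 we can reach 1, 2, 3, 4, 6. That is one component of size 5.
The largest has 5 vertices.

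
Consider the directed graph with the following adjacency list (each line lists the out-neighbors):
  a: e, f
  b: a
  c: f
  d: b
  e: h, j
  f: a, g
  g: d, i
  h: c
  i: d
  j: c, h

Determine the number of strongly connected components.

{a, b, c, d, e, f, g, h, i, j} are all mutually reachable — one SCC of size 10.
That gives 1 strongly connected component.

1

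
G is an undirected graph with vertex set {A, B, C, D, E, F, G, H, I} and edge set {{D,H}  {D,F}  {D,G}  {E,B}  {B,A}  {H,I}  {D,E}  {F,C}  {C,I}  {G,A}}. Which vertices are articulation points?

Removing D increases the component count from 1 to 2, so D is a cut vertex.
By contrast removing I leaves 1 component; it is not a cut vertex. No other vertex is a cut vertex either.

D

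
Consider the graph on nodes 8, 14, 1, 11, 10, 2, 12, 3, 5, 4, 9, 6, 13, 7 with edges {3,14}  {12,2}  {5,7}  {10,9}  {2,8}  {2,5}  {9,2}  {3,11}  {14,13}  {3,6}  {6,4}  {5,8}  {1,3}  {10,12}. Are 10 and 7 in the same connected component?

Yes

From 10 we can reach 2, 5, 7, 8, 9, 10, 12, which includes 7.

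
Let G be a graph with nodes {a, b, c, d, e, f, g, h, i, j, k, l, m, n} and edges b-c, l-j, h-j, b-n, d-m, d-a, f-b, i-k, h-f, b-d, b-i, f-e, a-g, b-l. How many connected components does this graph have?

Starting from a we can reach a, b, c, d, e, f, g, h, i, j, k, l, m, n. That is one component of size 14.
Total: 1 component.

1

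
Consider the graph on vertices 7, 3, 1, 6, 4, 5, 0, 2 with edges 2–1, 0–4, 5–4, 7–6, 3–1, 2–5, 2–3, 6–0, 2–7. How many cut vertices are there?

Removing 2 increases the component count from 1 to 2, so 2 is a cut vertex.
By contrast removing 3 leaves 1 component; it is not a cut vertex. No other vertex is a cut vertex either.

1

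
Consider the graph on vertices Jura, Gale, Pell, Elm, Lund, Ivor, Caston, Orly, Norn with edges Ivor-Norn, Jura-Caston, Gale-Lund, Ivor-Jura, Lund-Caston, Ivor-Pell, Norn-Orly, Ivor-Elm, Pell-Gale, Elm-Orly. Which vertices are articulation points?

Ivor

Removing Ivor increases the component count from 1 to 2, so Ivor is a cut vertex.
By contrast removing Orly leaves 1 component; it is not a cut vertex. No other vertex is a cut vertex either.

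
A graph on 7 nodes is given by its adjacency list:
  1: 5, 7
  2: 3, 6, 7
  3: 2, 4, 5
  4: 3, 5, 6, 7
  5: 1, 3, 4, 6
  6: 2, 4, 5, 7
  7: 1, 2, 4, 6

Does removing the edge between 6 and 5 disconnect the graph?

After removing 6-5, the path 6-4-5 still connects them, so the edge is not a bridge.

No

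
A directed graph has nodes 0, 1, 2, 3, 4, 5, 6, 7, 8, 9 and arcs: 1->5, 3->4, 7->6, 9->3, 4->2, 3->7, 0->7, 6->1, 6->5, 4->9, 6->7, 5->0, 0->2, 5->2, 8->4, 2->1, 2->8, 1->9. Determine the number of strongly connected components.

{0, 1, 2, 3, 4, 5, 6, 7, 8, 9} are all mutually reachable — one SCC of size 10.
That gives 1 strongly connected component.

1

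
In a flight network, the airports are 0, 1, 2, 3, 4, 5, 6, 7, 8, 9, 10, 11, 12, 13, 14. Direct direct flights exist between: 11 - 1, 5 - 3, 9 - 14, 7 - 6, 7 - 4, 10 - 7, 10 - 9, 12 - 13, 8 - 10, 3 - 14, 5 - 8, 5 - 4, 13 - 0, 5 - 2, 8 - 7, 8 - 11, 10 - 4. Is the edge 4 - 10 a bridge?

No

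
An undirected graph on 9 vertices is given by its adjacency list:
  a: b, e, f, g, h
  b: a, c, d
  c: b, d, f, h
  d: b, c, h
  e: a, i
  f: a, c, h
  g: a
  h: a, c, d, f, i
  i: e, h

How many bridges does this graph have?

The edges on the cycle d-b-a-f-h-d are not bridges since each lies on that cycle.
But removing g-a disconnects g from a — this is a bridge.

1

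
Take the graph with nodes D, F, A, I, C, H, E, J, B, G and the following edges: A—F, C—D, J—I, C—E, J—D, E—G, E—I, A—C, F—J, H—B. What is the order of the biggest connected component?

8

Starting from B we can reach B, H. That is one component of size 2.
Starting from A we can reach A, C, D, E, F, G, I, J. That is one component of size 8.
The largest has 8 vertices.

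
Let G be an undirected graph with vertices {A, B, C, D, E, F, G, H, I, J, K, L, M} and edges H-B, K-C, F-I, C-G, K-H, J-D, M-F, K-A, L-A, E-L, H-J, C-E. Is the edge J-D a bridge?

Removing J-D leaves no path between J and D: the component count goes from 2 to 3. So it is a bridge.

Yes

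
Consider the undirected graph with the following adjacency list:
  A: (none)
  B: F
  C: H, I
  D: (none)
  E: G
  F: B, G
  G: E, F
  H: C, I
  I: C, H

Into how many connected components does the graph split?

D is isolated — a component by itself.
A is isolated — a component by itself.
Starting from C we can reach C, H, I. That is one component of size 3.
Starting from B we can reach B, E, F, G. That is one component of size 4.
Total: 4 components.

4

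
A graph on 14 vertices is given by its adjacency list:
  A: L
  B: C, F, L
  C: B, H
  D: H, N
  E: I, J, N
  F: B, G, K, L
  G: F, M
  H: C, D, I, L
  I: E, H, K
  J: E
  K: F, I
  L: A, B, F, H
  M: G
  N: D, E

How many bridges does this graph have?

The edges on the cycle D-H-L-F-K-I-E-N-D are not bridges since each lies on that cycle.
But removing L-A disconnects L from A; removing F-G disconnects F from G; removing M-G disconnects M from G; removing J-E disconnects J from E — these are bridges.
That makes 4 bridges.

4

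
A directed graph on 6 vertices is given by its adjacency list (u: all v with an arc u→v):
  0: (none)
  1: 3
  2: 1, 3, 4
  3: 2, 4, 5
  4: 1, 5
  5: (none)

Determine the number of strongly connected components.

{1, 2, 3, 4} are all mutually reachable — one SCC of size 4.
{0} is an SCC by itself.
{5} is an SCC by itself.
That gives 3 strongly connected components.

3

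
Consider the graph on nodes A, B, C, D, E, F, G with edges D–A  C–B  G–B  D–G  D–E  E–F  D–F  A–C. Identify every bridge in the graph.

none

The edges on the cycle D-E-F-D are not bridges since each lies on that cycle.
Every edge lies on some cycle, so there are no bridges.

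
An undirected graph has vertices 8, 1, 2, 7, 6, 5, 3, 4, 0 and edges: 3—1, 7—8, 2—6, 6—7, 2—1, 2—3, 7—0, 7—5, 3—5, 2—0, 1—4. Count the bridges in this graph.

2

The edges on the cycle 2-3-1-2 are not bridges since each lies on that cycle.
But removing 7—8 disconnects 7 from 8; removing 1—4 disconnects 1 from 4 — these are bridges.
That makes 2 bridges.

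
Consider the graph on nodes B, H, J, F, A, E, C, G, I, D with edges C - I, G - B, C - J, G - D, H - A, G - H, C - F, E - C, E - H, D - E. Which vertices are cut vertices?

C, E, G, H

Removing C increases the component count from 1 to 4, so C is a cut vertex.
Removing E increases the component count from 1 to 2, so E is a cut vertex.
Removing G increases the component count from 1 to 2, so G is a cut vertex.
Likewise H is a cut vertex.
By contrast removing D leaves 1 component; it is not a cut vertex. No other vertex is a cut vertex either.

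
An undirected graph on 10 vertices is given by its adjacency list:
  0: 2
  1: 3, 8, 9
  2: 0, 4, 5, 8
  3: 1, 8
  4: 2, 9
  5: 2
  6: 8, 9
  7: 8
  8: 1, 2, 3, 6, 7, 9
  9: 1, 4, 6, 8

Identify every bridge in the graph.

The edges on the cycle 8-3-1-8 are not bridges since each lies on that cycle.
But removing 8-7 disconnects 8 from 7; removing 2-5 disconnects 2 from 5; removing 0-2 disconnects 0 from 2 — these are bridges.

0-2, 2-5, 7-8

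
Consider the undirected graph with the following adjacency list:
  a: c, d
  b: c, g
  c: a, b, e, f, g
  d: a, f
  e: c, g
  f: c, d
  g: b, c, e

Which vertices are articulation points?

c

Removing c increases the component count from 1 to 2, so c is a cut vertex.
By contrast removing f leaves 1 component; it is not a cut vertex. No other vertex is a cut vertex either.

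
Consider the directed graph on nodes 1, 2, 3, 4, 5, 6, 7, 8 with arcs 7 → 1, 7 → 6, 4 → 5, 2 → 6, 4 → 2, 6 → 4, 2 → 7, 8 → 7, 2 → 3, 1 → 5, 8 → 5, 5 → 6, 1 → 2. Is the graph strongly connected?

No

There is no directed path from 7 to 8, so the graph is not strongly connected.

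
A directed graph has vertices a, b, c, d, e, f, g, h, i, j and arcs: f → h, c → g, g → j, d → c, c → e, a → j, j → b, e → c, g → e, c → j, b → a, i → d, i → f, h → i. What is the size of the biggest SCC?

3

{c, e, g} are all mutually reachable — one SCC of size 3.
{a, b, j} are all mutually reachable — one SCC of size 3.
{f, h, i} are all mutually reachable — one SCC of size 3.
{d} is an SCC by itself.
The largest has 3 vertices.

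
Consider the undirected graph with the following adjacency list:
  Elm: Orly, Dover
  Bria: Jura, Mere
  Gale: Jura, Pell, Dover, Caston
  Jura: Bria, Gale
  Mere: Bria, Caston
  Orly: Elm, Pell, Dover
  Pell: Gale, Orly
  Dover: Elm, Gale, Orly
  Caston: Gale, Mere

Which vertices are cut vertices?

Removing Gale increases the component count from 1 to 2, so Gale is a cut vertex.
By contrast removing Pell leaves 1 component; it is not a cut vertex. No other vertex is a cut vertex either.

Gale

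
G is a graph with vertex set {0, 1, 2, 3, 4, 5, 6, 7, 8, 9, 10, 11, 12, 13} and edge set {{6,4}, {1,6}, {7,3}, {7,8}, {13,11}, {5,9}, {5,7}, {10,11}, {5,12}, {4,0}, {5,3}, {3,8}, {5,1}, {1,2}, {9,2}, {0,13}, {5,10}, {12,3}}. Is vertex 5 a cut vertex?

Deleting 5 raises the number of components from 1 to 2, so 5 is a cut vertex.

Yes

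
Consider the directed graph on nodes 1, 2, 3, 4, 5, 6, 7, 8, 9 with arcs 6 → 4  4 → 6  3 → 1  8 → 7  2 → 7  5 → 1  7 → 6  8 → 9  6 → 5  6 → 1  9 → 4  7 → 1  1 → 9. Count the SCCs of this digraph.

{1, 4, 5, 6, 9} are all mutually reachable — one SCC of size 5.
{2} is an SCC by itself.
{8} is an SCC by itself.
{3} is an SCC by itself.
{7} is an SCC by itself.
That gives 5 strongly connected components.

5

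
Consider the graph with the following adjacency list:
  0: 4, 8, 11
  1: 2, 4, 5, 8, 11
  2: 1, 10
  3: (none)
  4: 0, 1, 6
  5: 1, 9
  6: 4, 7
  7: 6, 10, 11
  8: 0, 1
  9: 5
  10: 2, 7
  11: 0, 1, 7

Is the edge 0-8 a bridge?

No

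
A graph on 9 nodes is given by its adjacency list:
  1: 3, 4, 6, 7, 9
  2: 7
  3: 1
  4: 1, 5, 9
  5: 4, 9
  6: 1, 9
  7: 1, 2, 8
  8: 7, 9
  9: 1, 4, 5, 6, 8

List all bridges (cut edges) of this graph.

The edges on the cycle 1-6-9-5-4-1 are not bridges since each lies on that cycle.
But removing 2-7 disconnects 2 from 7; removing 1-3 disconnects 1 from 3 — these are bridges.

1-3, 2-7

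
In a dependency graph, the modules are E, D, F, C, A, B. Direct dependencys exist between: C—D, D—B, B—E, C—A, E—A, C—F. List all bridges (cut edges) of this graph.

The edges on the cycle C-D-B-E-A-C are not bridges since each lies on that cycle.
But removing C—F disconnects C from F — this is a bridge.

C-F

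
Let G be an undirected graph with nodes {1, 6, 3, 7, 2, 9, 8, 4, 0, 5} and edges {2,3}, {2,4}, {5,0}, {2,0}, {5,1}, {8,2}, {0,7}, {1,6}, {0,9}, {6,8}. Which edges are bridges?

0-7, 0-9, 2-3, 2-4

The edges on the cycle 5-1-6-8-2-0-5 are not bridges since each lies on that cycle.
But removing 3—2 disconnects 3 from 2; removing 0—9 disconnects 0 from 9; removing 4—2 disconnects 4 from 2; removing 0—7 disconnects 0 from 7 — these are bridges.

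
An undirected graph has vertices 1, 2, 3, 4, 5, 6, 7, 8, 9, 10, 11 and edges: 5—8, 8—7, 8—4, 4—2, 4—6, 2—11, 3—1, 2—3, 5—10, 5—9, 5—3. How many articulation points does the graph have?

5

Removing 2 increases the component count from 1 to 2, so 2 is a cut vertex.
Removing 3 increases the component count from 1 to 2, so 3 is a cut vertex.
Removing 4 increases the component count from 1 to 2, so 4 is a cut vertex.
Likewise 5, 8 are cut vertices.
By contrast removing 7 leaves 1 component; it is not a cut vertex. No other vertex is a cut vertex either.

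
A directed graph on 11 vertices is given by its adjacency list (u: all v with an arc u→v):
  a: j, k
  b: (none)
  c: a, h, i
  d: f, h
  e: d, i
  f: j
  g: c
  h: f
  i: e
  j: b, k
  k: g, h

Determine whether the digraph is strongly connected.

There is no directed path from b to g, so the graph is not strongly connected.

No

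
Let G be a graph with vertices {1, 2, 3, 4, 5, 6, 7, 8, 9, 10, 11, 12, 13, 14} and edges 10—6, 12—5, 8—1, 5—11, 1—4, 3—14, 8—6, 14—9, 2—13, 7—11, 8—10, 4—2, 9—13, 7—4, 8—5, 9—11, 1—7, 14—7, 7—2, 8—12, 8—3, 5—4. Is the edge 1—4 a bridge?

No

After removing 1—4, the path 1-7-4 still connects them, so the edge is not a bridge.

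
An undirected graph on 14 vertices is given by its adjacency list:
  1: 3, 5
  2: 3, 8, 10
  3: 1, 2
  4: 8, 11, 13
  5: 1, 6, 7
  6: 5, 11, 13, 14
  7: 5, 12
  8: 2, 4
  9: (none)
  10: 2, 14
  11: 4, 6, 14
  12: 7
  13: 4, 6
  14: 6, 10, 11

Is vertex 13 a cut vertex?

Deleting 13 leaves 2 components (was 2), so 13 is not a cut vertex.

No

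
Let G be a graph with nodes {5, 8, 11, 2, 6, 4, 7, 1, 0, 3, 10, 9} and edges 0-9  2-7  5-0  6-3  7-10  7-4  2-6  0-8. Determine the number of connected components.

1 is isolated — a component by itself.
11 is isolated — a component by itself.
Starting from 0 we can reach 0, 5, 8, 9. That is one component of size 4.
Starting from 2 we can reach 2, 3, 4, 6, 7, 10. That is one component of size 6.
Total: 4 components.

4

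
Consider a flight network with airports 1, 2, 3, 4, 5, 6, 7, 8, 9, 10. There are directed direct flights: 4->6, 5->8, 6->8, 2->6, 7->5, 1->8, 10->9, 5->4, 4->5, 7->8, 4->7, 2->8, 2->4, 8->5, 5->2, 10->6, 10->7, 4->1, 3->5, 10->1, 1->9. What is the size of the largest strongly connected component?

7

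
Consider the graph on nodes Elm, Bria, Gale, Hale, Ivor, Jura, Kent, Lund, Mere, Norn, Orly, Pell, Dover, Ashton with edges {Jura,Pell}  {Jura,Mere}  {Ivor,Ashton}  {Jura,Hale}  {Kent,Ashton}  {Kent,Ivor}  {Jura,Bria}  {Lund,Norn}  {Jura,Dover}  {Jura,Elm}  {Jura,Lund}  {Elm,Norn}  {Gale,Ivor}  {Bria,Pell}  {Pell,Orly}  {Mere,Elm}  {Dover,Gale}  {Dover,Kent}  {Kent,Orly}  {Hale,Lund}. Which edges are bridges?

The edges on the cycle Dover-Gale-Ivor-Ashton-Kent-Dover are not bridges since each lies on that cycle.
Every edge lies on some cycle, so there are no bridges.

none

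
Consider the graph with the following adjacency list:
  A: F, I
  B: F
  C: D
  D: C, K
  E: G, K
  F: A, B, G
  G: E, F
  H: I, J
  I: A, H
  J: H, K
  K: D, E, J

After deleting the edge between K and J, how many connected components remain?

K and J are still connected via K-E-G-F-A-I-H-J, so the component count stays at 1.

1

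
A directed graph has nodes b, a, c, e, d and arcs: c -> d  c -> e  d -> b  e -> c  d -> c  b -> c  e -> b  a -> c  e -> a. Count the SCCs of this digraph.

1

{a, b, c, d, e} are all mutually reachable — one SCC of size 5.
That gives 1 strongly connected component.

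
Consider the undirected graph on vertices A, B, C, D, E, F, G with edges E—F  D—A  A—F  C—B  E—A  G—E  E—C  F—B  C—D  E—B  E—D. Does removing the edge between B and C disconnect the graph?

No

After removing B—C, the path B-E-C still connects them, so the edge is not a bridge.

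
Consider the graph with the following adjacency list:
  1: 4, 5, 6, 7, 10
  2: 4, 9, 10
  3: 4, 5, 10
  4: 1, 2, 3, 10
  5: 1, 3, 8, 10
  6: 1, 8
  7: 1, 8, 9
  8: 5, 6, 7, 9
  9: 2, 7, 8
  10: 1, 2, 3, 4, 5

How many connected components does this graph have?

1

Starting from 1 we can reach 1, 2, 3, 4, 5, 6, 7, 8, 9, 10. That is one component of size 10.
Total: 1 component.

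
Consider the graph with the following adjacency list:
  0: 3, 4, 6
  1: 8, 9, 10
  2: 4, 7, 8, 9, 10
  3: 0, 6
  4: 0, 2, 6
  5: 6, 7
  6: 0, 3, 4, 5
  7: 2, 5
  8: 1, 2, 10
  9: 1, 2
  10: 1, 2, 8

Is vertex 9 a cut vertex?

Deleting 9 leaves 1 component (was 1) (its neighbors 1, 2 remain connected to each other), so 9 is not a cut vertex.

No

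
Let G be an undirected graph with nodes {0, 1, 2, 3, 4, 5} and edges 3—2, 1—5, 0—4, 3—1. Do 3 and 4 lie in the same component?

No

The component containing 3 is {1, 2, 3, 5}, and 4 is not in it.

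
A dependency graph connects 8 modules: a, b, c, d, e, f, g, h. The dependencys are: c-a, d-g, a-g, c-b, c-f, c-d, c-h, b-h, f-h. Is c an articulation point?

Yes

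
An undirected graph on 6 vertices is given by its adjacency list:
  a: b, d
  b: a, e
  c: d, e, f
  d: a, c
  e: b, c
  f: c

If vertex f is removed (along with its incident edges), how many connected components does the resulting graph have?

1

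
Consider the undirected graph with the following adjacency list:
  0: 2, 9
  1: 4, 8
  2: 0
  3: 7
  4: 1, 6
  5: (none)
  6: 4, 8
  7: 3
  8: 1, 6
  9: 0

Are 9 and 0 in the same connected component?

Yes

From 9 we can reach 0, 2, 9, which includes 0.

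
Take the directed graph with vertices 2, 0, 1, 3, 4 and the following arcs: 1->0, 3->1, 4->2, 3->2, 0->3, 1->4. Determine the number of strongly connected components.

{0, 1, 3} are all mutually reachable — one SCC of size 3.
{4} is an SCC by itself.
{2} is an SCC by itself.
That gives 3 strongly connected components.

3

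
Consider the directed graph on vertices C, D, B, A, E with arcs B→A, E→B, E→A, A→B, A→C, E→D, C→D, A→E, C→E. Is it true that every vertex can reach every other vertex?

No

There is no directed path from D to E, so the graph is not strongly connected.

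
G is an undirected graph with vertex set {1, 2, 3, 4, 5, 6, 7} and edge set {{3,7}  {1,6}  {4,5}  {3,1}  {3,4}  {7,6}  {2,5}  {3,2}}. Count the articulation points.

1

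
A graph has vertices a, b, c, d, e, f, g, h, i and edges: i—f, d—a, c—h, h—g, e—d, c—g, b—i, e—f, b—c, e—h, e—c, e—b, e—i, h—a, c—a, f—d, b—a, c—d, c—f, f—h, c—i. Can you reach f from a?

Yes

From a we can reach a, b, c, d, e, f, g, h, i, which includes f.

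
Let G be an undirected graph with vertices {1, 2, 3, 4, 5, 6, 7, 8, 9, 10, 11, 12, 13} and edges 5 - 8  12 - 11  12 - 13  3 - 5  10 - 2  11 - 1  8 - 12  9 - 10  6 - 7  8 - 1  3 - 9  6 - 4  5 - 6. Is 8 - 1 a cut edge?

No

After removing 8 - 1, the path 8-12-11-1 still connects them, so the edge is not a bridge.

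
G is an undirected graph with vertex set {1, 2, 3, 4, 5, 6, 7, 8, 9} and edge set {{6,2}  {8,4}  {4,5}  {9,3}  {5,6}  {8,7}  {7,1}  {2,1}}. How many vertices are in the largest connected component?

Starting from 3 we can reach 3, 9. That is one component of size 2.
Starting from 1 we can reach 1, 2, 4, 5, 6, 7, 8. That is one component of size 7.
The largest has 7 vertices.

7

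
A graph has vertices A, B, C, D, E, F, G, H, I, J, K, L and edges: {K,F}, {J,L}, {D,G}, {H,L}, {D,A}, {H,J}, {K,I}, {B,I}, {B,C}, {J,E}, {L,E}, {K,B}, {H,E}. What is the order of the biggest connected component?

5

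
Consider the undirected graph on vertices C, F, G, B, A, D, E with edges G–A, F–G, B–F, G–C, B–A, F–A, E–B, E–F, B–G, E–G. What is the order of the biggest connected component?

6

D is isolated — a component by itself.
Starting from A we can reach A, B, C, E, F, G. That is one component of size 6.
The largest has 6 vertices.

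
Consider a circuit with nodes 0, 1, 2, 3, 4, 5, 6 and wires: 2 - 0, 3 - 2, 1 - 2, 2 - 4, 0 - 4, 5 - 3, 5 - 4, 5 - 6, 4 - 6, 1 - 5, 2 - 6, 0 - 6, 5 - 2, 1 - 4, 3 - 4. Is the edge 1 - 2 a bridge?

After removing 1 - 2, the path 1-5-2 still connects them, so the edge is not a bridge.

No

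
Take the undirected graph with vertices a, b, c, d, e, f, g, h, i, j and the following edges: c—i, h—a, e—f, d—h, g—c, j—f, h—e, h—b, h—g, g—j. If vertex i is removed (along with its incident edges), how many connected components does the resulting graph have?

1

With i gone, the remaining components are: {a, b, c, d, e, f, g, h, j}.
That is 1 component.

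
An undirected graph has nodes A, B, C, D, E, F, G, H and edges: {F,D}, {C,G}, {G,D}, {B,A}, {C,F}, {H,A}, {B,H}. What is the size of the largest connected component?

4

E is isolated — a component by itself.
Starting from A we can reach A, B, H. That is one component of size 3.
Starting from C we can reach C, D, F, G. That is one component of size 4.
The largest has 4 vertices.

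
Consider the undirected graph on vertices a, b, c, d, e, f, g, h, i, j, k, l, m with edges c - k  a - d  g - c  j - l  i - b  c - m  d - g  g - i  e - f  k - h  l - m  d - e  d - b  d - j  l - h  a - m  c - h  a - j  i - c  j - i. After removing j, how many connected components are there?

1

With j gone, the remaining components are: {a, b, c, d, e, f, g, h, i, k, l, m}.
That is 1 component.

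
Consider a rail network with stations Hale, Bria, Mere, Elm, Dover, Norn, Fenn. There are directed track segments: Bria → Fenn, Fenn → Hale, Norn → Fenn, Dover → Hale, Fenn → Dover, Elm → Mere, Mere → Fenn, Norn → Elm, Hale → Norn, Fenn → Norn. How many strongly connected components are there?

2

{Elm, Fenn, Hale, Mere, Norn, Dover} are all mutually reachable — one SCC of size 6.
{Bria} is an SCC by itself.
That gives 2 strongly connected components.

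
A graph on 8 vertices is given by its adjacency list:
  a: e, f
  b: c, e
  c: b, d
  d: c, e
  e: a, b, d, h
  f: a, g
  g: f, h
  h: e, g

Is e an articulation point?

Deleting e raises the number of components from 1 to 2, so e is a cut vertex.

Yes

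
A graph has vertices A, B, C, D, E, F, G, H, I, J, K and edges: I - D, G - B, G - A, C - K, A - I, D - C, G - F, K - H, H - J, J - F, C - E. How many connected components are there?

Starting from A we can reach A, B, C, D, E, F, G, H, I, J, K. That is one component of size 11.
Total: 1 component.

1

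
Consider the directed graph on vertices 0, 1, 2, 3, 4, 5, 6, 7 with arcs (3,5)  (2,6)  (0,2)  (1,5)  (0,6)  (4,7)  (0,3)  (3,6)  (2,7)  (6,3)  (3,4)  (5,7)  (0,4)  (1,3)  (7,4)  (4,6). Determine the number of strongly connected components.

{3, 4, 5, 6, 7} are all mutually reachable — one SCC of size 5.
{1} is an SCC by itself.
{2} is an SCC by itself.
{0} is an SCC by itself.
That gives 4 strongly connected components.

4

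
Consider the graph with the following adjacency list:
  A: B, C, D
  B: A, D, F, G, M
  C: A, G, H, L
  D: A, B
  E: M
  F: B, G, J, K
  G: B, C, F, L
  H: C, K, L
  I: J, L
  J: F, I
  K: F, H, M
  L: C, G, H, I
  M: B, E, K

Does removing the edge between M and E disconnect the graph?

Yes

Removing M-E leaves no path between M and E: the component count goes from 1 to 2. So it is a bridge.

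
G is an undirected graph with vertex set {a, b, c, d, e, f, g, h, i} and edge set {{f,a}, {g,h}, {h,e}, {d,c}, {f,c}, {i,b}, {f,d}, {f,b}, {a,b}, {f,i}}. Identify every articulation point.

f, h

Removing f increases the component count from 2 to 3, so f is a cut vertex.
Removing h increases the component count from 2 to 3, so h is a cut vertex.
By contrast removing d leaves 2 components; it is not a cut vertex. No other vertex is a cut vertex either.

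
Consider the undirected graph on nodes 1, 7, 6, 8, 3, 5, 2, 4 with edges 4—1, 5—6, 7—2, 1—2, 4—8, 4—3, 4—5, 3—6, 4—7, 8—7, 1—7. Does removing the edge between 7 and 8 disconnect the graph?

No

After removing 7—8, the path 7-4-8 still connects them, so the edge is not a bridge.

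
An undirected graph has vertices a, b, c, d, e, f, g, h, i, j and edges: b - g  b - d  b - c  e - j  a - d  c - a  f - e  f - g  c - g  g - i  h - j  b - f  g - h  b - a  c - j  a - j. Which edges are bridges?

The edges on the cycle c-g-h-j-c are not bridges since each lies on that cycle.
But removing i - g disconnects i from g — this is a bridge.

g-i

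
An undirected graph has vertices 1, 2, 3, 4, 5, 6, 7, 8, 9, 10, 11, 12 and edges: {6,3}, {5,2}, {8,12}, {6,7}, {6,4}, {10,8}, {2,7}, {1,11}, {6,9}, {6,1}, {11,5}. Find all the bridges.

10-8, 12-8, 3-6, 4-6, 6-9

The edges on the cycle 6-1-11-5-2-7-6 are not bridges since each lies on that cycle.
But removing 6—9 disconnects 6 from 9; removing 10—8 disconnects 10 from 8; removing 6—4 disconnects 6 from 4; removing 8—12 disconnects 8 from 12 — these are bridges.
In total 5 edges are bridges.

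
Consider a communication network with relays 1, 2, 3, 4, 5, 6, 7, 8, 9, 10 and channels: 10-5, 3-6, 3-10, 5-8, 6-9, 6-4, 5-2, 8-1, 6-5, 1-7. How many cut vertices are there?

Removing 1 increases the component count from 1 to 2, so 1 is a cut vertex.
Removing 5 increases the component count from 1 to 3, so 5 is a cut vertex.
Removing 6 increases the component count from 1 to 3, so 6 is a cut vertex.
Likewise 8 is a cut vertex.
By contrast removing 7 leaves 1 component; it is not a cut vertex. No other vertex is a cut vertex either.

4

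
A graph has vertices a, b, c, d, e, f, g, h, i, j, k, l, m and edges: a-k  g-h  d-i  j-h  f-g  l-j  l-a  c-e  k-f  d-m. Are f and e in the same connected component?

No

The component containing f is {a, f, g, h, j, k, l}, and e is not in it.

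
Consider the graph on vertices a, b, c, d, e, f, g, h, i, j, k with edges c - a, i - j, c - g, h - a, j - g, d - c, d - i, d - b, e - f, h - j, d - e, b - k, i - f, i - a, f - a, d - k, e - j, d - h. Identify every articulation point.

d

Removing d increases the component count from 1 to 2, so d is a cut vertex.
By contrast removing g leaves 1 component; it is not a cut vertex. No other vertex is a cut vertex either.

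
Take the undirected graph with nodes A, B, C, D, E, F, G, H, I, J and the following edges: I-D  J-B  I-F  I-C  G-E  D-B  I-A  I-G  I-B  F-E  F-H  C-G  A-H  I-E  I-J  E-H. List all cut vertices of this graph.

Removing I increases the component count from 1 to 2, so I is a cut vertex.
By contrast removing F leaves 1 component; it is not a cut vertex. No other vertex is a cut vertex either.

I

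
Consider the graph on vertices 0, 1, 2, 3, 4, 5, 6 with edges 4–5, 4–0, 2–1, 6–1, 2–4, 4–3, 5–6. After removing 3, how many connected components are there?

1

With 3 gone, the remaining components are: {0, 1, 2, 4, 5, 6}.
That is 1 component.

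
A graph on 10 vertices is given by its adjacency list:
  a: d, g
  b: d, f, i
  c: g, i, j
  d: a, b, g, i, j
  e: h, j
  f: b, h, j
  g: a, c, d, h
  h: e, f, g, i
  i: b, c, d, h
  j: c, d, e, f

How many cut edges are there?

The edges on the cycle g-d-i-c-g are not bridges since each lies on that cycle.
Every edge lies on some cycle, so there are no bridges.

0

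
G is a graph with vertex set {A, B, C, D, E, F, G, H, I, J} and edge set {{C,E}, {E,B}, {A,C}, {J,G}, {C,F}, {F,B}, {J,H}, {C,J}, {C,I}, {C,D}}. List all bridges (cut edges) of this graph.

A-C, C-D, C-I, C-J, G-J, H-J

The edges on the cycle C-F-B-E-C are not bridges since each lies on that cycle.
But removing A-C disconnects A from C; removing J-G disconnects J from G; removing I-C disconnects I from C; removing J-H disconnects J from H — these are bridges.
In total 6 edges are bridges.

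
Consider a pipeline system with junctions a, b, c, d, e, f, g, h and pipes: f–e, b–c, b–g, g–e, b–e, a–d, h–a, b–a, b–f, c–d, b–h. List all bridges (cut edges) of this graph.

none

The edges on the cycle b-c-d-a-b are not bridges since each lies on that cycle.
Every edge lies on some cycle, so there are no bridges.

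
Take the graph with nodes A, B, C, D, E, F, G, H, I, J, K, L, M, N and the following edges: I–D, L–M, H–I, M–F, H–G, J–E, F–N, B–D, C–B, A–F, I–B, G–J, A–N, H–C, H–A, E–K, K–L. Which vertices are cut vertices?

Removing H increases the component count from 1 to 2, so H is a cut vertex.
By contrast removing I leaves 1 component; it is not a cut vertex. No other vertex is a cut vertex either.

H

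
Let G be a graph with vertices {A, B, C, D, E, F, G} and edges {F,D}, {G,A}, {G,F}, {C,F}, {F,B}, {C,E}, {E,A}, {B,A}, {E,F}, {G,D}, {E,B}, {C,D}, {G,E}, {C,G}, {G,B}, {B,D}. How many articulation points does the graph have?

0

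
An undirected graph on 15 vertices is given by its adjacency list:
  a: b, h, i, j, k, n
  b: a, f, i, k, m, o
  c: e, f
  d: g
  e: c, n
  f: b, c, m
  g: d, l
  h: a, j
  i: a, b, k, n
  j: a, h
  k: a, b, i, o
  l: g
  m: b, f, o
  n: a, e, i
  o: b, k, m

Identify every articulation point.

Removing a increases the component count from 2 to 3, so a is a cut vertex.
Removing g increases the component count from 2 to 3, so g is a cut vertex.
By contrast removing f leaves 2 components; it is not a cut vertex. No other vertex is a cut vertex either.

a, g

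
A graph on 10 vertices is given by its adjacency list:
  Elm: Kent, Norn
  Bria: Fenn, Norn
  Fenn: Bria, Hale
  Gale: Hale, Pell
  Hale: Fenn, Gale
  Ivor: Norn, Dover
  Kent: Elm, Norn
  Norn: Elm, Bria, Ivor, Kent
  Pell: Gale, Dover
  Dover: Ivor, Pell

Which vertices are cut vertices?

Norn

Removing Norn increases the component count from 1 to 2, so Norn is a cut vertex.
By contrast removing Elm leaves 1 component; it is not a cut vertex. No other vertex is a cut vertex either.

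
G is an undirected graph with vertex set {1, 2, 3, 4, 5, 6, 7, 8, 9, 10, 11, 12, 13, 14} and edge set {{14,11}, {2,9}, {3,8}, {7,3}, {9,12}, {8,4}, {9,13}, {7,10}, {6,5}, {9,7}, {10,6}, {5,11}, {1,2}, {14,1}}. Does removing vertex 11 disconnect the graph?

No

Deleting 11 leaves 1 component (was 1) (its neighbors 5, 14 remain connected to each other), so 11 is not a cut vertex.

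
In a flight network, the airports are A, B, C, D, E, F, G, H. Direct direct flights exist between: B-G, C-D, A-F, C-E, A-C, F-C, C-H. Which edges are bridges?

The edges on the cycle A-F-C-A are not bridges since each lies on that cycle.
But removing C-E disconnects C from E; removing C-H disconnects C from H; removing C-D disconnects C from D; removing B-G disconnects B from G — these are bridges.

B-G, C-D, C-E, C-H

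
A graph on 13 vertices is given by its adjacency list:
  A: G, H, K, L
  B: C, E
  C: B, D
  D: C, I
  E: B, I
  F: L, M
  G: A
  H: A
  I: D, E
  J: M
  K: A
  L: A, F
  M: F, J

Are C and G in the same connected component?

No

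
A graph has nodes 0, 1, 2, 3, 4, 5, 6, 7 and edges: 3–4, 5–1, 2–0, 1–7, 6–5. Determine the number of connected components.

Starting from 3 we can reach 3, 4. That is one component of size 2.
Starting from 0 we can reach 0, 2. That is one component of size 2.
Starting from 1 we can reach 1, 5, 6, 7. That is one component of size 4.
Total: 3 components.

3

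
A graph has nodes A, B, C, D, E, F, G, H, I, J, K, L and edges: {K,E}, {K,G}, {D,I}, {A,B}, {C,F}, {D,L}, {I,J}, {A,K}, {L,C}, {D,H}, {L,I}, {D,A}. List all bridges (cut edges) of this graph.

A-B, A-D, A-K, C-F, C-L, D-H, E-K, G-K, I-J

The edges on the cycle D-L-I-D are not bridges since each lies on that cycle.
But removing A - B disconnects A from B; removing A - K disconnects A from K; removing D - H disconnects D from H; removing D - A disconnects D from A — these are bridges.
In total 9 edges are bridges.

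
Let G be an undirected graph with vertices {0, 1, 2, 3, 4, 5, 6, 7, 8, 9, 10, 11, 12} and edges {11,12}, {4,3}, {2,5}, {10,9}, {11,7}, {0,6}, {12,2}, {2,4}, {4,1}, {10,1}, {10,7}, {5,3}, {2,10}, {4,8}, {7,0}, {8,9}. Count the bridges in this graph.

2

The edges on the cycle 2-4-8-9-10-2 are not bridges since each lies on that cycle.
But removing 7 - 0 disconnects 7 from 0; removing 0 - 6 disconnects 0 from 6 — these are bridges.
That makes 2 bridges.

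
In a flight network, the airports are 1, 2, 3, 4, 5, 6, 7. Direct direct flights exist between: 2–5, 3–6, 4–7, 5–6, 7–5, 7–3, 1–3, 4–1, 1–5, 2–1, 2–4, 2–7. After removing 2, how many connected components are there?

1

With 2 gone, the remaining components are: {1, 3, 4, 5, 6, 7}.
That is 1 component.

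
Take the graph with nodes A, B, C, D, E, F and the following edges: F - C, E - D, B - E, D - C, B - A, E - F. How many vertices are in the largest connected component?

Starting from A we can reach A, B, C, D, E, F. That is one component of size 6.
The largest has 6 vertices.

6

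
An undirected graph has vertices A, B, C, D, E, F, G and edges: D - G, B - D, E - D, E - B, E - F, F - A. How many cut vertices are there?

3

Removing D increases the component count from 2 to 3, so D is a cut vertex.
Removing E increases the component count from 2 to 3, so E is a cut vertex.
Removing F increases the component count from 2 to 3, so F is a cut vertex.
By contrast removing A leaves 2 components; it is not a cut vertex. No other vertex is a cut vertex either.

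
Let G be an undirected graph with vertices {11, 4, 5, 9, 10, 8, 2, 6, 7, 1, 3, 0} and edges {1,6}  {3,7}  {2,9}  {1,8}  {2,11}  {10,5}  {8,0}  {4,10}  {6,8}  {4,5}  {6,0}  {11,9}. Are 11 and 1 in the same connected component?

The component containing 11 is {2, 9, 11}, and 1 is not in it.

No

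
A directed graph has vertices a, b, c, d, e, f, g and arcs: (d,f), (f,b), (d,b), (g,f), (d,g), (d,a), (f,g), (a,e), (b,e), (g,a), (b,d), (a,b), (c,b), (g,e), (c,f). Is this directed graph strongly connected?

No

There is no directed path from g to c, so the graph is not strongly connected.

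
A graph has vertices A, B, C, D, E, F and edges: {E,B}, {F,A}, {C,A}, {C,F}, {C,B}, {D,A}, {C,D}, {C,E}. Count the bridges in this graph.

The edges on the cycle C-E-B-C are not bridges since each lies on that cycle.
Every edge lies on some cycle, so there are no bridges.

0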